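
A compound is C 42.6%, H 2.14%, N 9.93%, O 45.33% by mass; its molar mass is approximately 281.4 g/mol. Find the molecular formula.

Assume 100 g: 42.6 g C, 2.14 g H, 9.93 g N, 45.33 g O.
C: 42.6 g ÷ 12.01 g/mol = 3.547 mol
H: 2.14 g ÷ 1.008 g/mol = 2.123 mol
N: 9.93 g ÷ 14.01 g/mol = 0.7088 mol
O: 45.33 g ÷ 16.00 g/mol = 2.833 mol
Smallest is N at 0.7088 mol; normalising gives C 5.004, H 2.995, N 1.000, O 3.997
≈ 5:3:1:4 → C5H3NO4
Empirical-formula mass = 141.08 g/mol
n = 281.4 / 141.08 = 1.99 ≈ 2
Molecular formula = (C5H3NO4)×2 = C10H6N2O8

C10H6N2O8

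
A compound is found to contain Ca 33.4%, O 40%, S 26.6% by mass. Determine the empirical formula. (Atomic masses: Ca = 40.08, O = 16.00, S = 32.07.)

CaO3S

Assume 100 g: 33.4 g Ca, 40 g O, 26.6 g S.
Moles — Ca: 33.4 / 40.08 = 0.8333 mol; O: 40 / 16.00 = 2.5 mol; S: 26.6 / 32.07 = 0.8294 mol
Divide by the smallest (0.8294 mol S): Ca 1.005, O 3.014, S 1.000
→ CaO3S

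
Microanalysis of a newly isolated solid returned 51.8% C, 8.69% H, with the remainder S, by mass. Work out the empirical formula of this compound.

C7H14S2

Assume 100 g: 51.8 g C, 8.69 g H, 39.51 g S.
Moles — C: 51.8 / 12.01 = 4.313 mol; H: 8.69 / 1.008 = 8.621 mol; S: 39.51 / 32.07 = 1.232 mol
Divide by the smallest (1.232 mol S): C 3.501, H 6.998, S 1.000
Multiply by 2: C 7.00, H 14.00, S 2.00 → C7H14S2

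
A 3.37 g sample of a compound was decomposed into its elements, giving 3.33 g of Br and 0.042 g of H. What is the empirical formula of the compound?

n(Br) = 3.33/79.90 = 0.04168, n(H) = 0.042/1.008 = 0.04167
Divide by the smallest (0.04167 mol H): Br 1.000, H 1.000
→ BrH

BrH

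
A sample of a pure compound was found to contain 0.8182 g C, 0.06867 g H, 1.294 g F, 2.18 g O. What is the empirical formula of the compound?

CHFO2

n(C) = 0.8182/12.01 = 0.06813, n(H) = 0.06867/1.008 = 0.06812, n(F) = 1.294/19.00 = 0.06811, n(O) = 2.18/16.00 = 0.1363
Ratios (÷ 0.06811): C 1.000, H 1.000, F 1.000, O 2.001
≈ 1:1:1:2 → CHFO2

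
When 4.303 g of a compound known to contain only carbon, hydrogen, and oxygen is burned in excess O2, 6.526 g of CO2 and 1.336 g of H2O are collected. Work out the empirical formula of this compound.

CHO

mol C = 6.526 / 44.01 = 0.1483; mass C = 0.1483 × 12.01 = 1.781 g
mol H = 2 × (1.336 / 18.02) = 0.1483; mass H = 0.1483 × 1.008 = 0.1495 g
mass O = 4.303 − (1.930) = 2.373 g → mol O = 0.1483
Ratios (÷ 0.1483): C 1.000, H 1.000, O 1.000
Ratio ≈ 1:1:1, so the empirical formula is CHO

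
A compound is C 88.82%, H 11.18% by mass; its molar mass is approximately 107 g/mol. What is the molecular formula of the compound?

C8H12

Assume 100 g: 88.82 g C, 11.18 g H.
C: 88.82 g ÷ 12.01 g/mol = 7.396 mol
H: 11.18 g ÷ 1.008 g/mol = 11.09 mol
Ratios (÷ 7.396): C 1.000, H 1.500
Multiply by 2: C 2.00, H 3.00 → C2H3
Empirical-formula mass = 27.04 g/mol
n = 107 / 27.04 = 3.96 ≈ 4
Molecular formula = (C2H3)×4 = C8H12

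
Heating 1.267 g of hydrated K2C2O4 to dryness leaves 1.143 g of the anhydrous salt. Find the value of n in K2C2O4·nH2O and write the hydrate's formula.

Mass of water lost = 1.267 − 1.143 = 0.124 g → 0.124 / 18.02 = 0.006881 mol H2O
Molar mass of K2C2O4 = 166.22 g/mol → mol K2C2O4 = 1.143 / 166.22 = 0.006876
n = 0.006881 / 0.006876 = 1.00 ≈ 1 → K2C2O4·H2O

K2C2O4·H2O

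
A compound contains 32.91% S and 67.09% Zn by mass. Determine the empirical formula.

Assume 100 g: 32.91 g S, 67.09 g Zn.
n(S) = 32.91/32.07 = 1.026, n(Zn) = 67.09/65.38 = 1.026
Smallest is Zn at 1.026 mol; normalising gives S 1.000, Zn 1.000
Ratio ≈ 1:1, so the empirical formula is SZn

SZn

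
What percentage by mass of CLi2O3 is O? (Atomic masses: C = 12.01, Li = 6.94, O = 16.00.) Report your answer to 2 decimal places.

64.96%

Molar mass = 1(12.01) + 2(6.94) + 3(16.00) = 73.890 g/mol
Mass of O per mole = 3 × 16.00 = 48.000 g
% O = 48.000 / 73.890 × 100 = 64.96%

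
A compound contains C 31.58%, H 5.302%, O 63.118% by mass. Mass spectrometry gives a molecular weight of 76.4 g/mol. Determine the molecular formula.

Assume 100 g: 31.58 g C, 5.302 g H, 63.118 g O.
n(C) = 31.58/12.01 = 2.629, n(H) = 5.302/1.008 = 5.26, n(O) = 63.118/16.00 = 3.945
Divide by the smallest (2.629 mol C): C 1.000, H 2.000, O 1.500
Multiply by 2: C 2.00, H 4.00, O 3.00 → C2H4O3
Empirical-formula mass = 76.05 g/mol
n = 76.4 / 76.05 = 1.00 ≈ 1
Molecular formula = empirical formula = C2H4O3

C2H4O3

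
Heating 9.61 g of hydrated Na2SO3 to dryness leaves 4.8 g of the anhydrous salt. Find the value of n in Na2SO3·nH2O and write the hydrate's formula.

Na2SO3·7H2O

Mass of water lost = 9.61 − 4.8 = 4.81 g → 4.81 / 18.02 = 0.2669 mol H2O
Molar mass of Na2SO3 = 126.05 g/mol → mol Na2SO3 = 4.8 / 126.05 = 0.03808
n = 0.2669 / 0.03808 = 7.01 ≈ 7 → Na2SO3·7H2O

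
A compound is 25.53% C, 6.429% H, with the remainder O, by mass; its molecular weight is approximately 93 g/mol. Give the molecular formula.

Assume 100 g: 25.53 g C, 6.429 g H, 68.041 g O.
C: 25.53 g ÷ 12.01 g/mol = 2.126 mol
H: 6.429 g ÷ 1.008 g/mol = 6.378 mol
O: 68.041 g ÷ 16.00 g/mol = 4.253 mol
Divide by the smallest (2.126 mol C): C 1.000, H 3.000, O 2.001
≈ 1:3:2 → CH3O2
Empirical-formula mass = 47.03 g/mol
n = 93 / 47.03 = 1.98 ≈ 2
Molecular formula = (CH3O2)×2 = C2H6O4

C2H6O4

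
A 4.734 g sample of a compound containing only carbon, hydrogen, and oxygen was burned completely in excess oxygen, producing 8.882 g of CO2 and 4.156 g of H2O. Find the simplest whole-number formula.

mol C = 8.882 / 44.01 = 0.2018; mass C = 0.2018 × 12.01 = 2.424 g
mol H = 2 × (4.156 / 18.02) = 0.4613; mass H = 0.4613 × 1.008 = 0.4650 g
mass O = 4.734 − (2.889) = 1.845 g → mol O = 0.1153
Divide by the smallest (0.1153 mol O): C 1.750, H 4.000, O 1.000
Scaling by 4: C 7.00, H 16.00, O 4.00 → C7H16O4

C7H16O4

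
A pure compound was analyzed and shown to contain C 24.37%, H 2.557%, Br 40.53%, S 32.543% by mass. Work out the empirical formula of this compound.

Assume 100 g: 24.37 g C, 2.557 g H, 40.53 g Br, 32.543 g S.
Moles — C: 24.37 / 12.01 = 2.029 mol; H: 2.557 / 1.008 = 2.537 mol; Br: 40.53 / 79.90 = 0.5073 mol; S: 32.543 / 32.07 = 1.015 mol
Ratios (÷ 0.5073): C 4.000, H 5.001, Br 1.000, S 2.000
≈ 4:5:1:2 → C4H5BrS2

C4H5BrS2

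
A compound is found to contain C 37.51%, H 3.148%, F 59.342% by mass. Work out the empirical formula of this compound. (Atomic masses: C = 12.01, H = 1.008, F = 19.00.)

Assume 100 g: 37.51 g C, 3.148 g H, 59.342 g F.
C: 37.51 g ÷ 12.01 g/mol = 3.123 mol
H: 3.148 g ÷ 1.008 g/mol = 3.123 mol
F: 59.342 g ÷ 19.00 g/mol = 3.123 mol
Ratios (÷ 3.123): C 1.000, H 1.000, F 1.000
Ratio ≈ 1:1:1, so the empirical formula is CHF

CHF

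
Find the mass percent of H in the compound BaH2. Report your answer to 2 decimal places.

Molar mass = 1(137.33) + 2(1.008) = 139.346 g/mol
Mass of H per mole = 2 × 1.008 = 2.016 g
% H = 2.016 / 139.346 × 100 = 1.45%

1.45%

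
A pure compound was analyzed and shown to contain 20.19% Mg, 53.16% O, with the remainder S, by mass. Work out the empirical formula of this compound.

MgO4S

Assume 100 g: 20.19 g Mg, 53.16 g O, 26.65 g S.
n(Mg) = 20.19/24.31 = 0.8305, n(O) = 53.16/16.00 = 3.322, n(S) = 26.65/32.07 = 0.831
Divide by the smallest (0.8305 mol Mg): Mg 1.000, O 4.000, S 1.001
→ MgO4S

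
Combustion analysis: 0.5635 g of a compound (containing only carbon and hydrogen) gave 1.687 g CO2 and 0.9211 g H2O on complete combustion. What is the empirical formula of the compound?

mol C = 1.687 / 44.01 = 0.03833; mass C = 0.03833 × 12.01 = 0.4604 g
mol H = 2 × (0.9211 / 18.02) = 0.1022; mass H = 0.1022 × 1.008 = 0.1030 g
Ratios (÷ 0.03833): C 1.000, H 2.667
Multiply by 3: C 3.00, H 8.00 → C3H8

C3H8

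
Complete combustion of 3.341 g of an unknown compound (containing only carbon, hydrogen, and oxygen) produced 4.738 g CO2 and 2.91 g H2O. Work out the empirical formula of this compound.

CH3O

mol C = 4.738 / 44.01 = 0.1077; mass C = 0.1077 × 12.01 = 1.293 g
mol H = 2 × (2.91 / 18.02) = 0.3230; mass H = 0.3230 × 1.008 = 0.3256 g
mass O = 3.341 − (1.619) = 1.722 g → mol O = 0.1077
Ratios (÷ 0.1077): C 1.000, H 3.000, O 1.000
→ CH3O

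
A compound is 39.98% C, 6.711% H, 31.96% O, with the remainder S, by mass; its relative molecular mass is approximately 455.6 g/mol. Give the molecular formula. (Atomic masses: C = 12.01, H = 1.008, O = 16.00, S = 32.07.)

C15H30O9S3

Assume 100 g: 39.98 g C, 6.711 g H, 31.96 g O, 21.349 g S.
n(C) = 39.98/12.01 = 3.329, n(H) = 6.711/1.008 = 6.658, n(O) = 31.96/16.00 = 1.998, n(S) = 21.349/32.07 = 0.6657
Smallest is S at 0.6657 mol; normalising gives C 5.001, H 10.001, O 3.001, S 1.000
→ C5H10O3S
Empirical-formula mass = 150.20 g/mol
n = 455.6 / 150.20 = 3.03 ≈ 3
Molecular formula = (C5H10O3S)×3 = C15H30O9S3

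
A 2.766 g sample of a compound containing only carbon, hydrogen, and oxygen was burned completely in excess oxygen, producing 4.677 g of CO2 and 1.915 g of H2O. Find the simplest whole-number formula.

C4H8O3

mol C = 4.677 / 44.01 = 0.1063; mass C = 0.1063 × 12.01 = 1.276 g
mol H = 2 × (1.915 / 18.02) = 0.2125; mass H = 0.2125 × 1.008 = 0.2142 g
mass O = 2.766 − (1.491) = 1.275 g → mol O = 0.07971
Smallest is O at 0.07971 mol; normalising gives C 1.333, H 2.666, O 1.000
Scaling by 3: C 4.00, H 8.00, O 3.00 → C4H8O3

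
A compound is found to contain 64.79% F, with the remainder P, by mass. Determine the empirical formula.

Assume 100 g: 64.79 g F, 35.21 g P.
Moles — F: 64.79 / 19.00 = 3.41 mol; P: 35.21 / 30.97 = 1.137 mol
Divide by the smallest (1.137 mol P): F 2.999, P 1.000
≈ 3:1 → F3P

F3P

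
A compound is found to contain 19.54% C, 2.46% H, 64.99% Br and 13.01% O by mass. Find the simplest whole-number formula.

Assume 100 g: 19.54 g C, 2.46 g H, 64.99 g Br, 13.01 g O.
Moles — C: 19.54 / 12.01 = 1.627 mol; H: 2.46 / 1.008 = 2.44 mol; Br: 64.99 / 79.90 = 0.8134 mol; O: 13.01 / 16.00 = 0.8131 mol
Divide by the smallest (0.8131 mol O): C 2.001, H 3.001, Br 1.000, O 1.000
≈ 2:3:1:1 → C2H3BrO

C2H3BrO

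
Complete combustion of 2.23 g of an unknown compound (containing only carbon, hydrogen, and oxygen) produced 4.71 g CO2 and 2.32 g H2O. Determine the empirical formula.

mol C = 4.71 / 44.01 = 0.1070; mass C = 0.1070 × 12.01 = 1.285 g
mol H = 2 × (2.32 / 18.02) = 0.2575; mass H = 0.2575 × 1.008 = 0.2596 g
mass O = 2.23 − (1.545) = 0.6851 g → mol O = 0.04282
Divide by the smallest (0.04282 mol O): C 2.499, H 6.013, O 1.000
×2: C 5.00, H 12.03, O 2.00 → C5H12O2

C5H12O2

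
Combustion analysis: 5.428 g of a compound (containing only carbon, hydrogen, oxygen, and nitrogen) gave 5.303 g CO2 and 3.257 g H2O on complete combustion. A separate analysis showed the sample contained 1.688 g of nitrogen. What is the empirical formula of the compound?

CH3NO

mol C = 5.303 / 44.01 = 0.1205; mass C = 0.1205 × 12.01 = 1.447 g
mol H = 2 × (3.257 / 18.02) = 0.3615; mass H = 0.3615 × 1.008 = 0.3644 g
mol N = 1.688 / 14.01 = 0.1205
mass O = 5.428 − (3.500) = 1.928 g → mol O = 0.1205
Divide by the smallest (0.1205 mol N): C 1.000, H 3.000, N 1.000, O 1.000
Ratio ≈ 1:3:1:1, so the empirical formula is CH3NO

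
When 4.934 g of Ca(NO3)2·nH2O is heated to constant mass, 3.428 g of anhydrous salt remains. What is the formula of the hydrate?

Ca(NO3)2·4H2O

Mass of water lost = 4.934 − 3.428 = 1.506 g → 1.506 / 18.02 = 0.08357 mol H2O
Molar mass of Ca(NO3)2 = 164.10 g/mol → mol Ca(NO3)2 = 3.428 / 164.10 = 0.02089
n = 0.08357 / 0.02089 = 4.00 ≈ 4 → Ca(NO3)2·4H2O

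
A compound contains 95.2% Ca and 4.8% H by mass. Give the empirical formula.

Assume 100 g: 95.2 g Ca, 4.8 g H.
Moles — Ca: 95.2 / 40.08 = 2.375 mol; H: 4.8 / 1.008 = 4.762 mol
Divide by the smallest (2.375 mol Ca): Ca 1.000, H 2.005
→ CaH2

CaH2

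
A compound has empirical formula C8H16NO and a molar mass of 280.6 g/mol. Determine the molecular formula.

C16H32N2O2

Empirical-formula mass = 142.22 g/mol
n = 280.6 / 142.22 = 1.97 ≈ 2
Molecular formula = (C8H16NO)2 = C16H32N2O2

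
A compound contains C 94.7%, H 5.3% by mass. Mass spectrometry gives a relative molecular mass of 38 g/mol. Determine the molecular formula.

Assume 100 g: 94.7 g C, 5.3 g H.
n(C) = 94.7/12.01 = 7.885, n(H) = 5.3/1.008 = 5.258
Divide by the smallest (5.258 mol H): C 1.500, H 1.000
×2: C 3.00, H 2.00 → C3H2
Empirical-formula mass = 38.05 g/mol
n = 38 / 38.05 = 1.00 ≈ 1
Molecular formula = empirical formula = C3H2

C3H2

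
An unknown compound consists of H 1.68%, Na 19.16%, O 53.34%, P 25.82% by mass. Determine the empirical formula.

Assume 100 g: 1.68 g H, 19.16 g Na, 53.34 g O, 25.82 g P.
Moles — H: 1.68 / 1.008 = 1.667 mol; Na: 19.16 / 22.99 = 0.8334 mol; O: 53.34 / 16.00 = 3.334 mol; P: 25.82 / 30.97 = 0.8337 mol
Divide by the smallest (0.8334 mol Na): H 2.000, Na 1.000, O 4.000, P 1.000
Ratio ≈ 2:1:4:1, so the empirical formula is H2NaO4P

H2NaO4P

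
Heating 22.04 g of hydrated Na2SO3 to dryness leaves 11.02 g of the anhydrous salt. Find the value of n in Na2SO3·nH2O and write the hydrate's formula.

Mass of water lost = 22.04 − 11.02 = 11.02 g → 11.02 / 18.02 = 0.6115 mol H2O
Molar mass of Na2SO3 = 126.05 g/mol → mol Na2SO3 = 11.02 / 126.05 = 0.08743
n = 0.6115 / 0.08743 = 7.00 ≈ 7 → Na2SO3·7H2O

Na2SO3·7H2O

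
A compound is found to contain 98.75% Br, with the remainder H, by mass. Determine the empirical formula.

BrH

Assume 100 g: 98.75 g Br, 1.25 g H.
Br: 98.75 g ÷ 79.90 g/mol = 1.236 mol
H: 1.25 g ÷ 1.008 g/mol = 1.24 mol
Divide by the smallest (1.236 mol Br): Br 1.000, H 1.003
→ BrH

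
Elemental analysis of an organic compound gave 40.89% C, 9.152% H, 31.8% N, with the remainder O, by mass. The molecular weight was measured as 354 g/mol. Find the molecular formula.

C12H32N8O4

Assume 100 g: 40.89 g C, 9.152 g H, 31.8 g N, 18.158 g O.
Moles — C: 40.89 / 12.01 = 3.405 mol; H: 9.152 / 1.008 = 9.079 mol; N: 31.8 / 14.01 = 2.27 mol; O: 18.158 / 16.00 = 1.135 mol
Divide by the smallest (1.135 mol O): C 3.000, H 8.000, N 2.000, O 1.000
≈ 3:8:2:1 → C3H8N2O
Empirical-formula mass = 88.11 g/mol
n = 354 / 88.11 = 4.02 ≈ 4
Molecular formula = (C3H8N2O)×4 = C12H32N8O4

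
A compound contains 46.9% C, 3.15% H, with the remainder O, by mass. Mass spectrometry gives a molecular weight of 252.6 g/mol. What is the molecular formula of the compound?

Assume 100 g: 46.9 g C, 3.15 g H, 49.95 g O.
Moles — C: 46.9 / 12.01 = 3.905 mol; H: 3.15 / 1.008 = 3.125 mol; O: 49.95 / 16.00 = 3.122 mol
Smallest is O at 3.122 mol; normalising gives C 1.251, H 1.001, O 1.000
Multiply by 4: C 5.00, H 4.00, O 4.00 → C5H4O4
Empirical-formula mass = 128.08 g/mol
n = 252.6 / 128.08 = 1.97 ≈ 2
Molecular formula = (C5H4O4)×2 = C10H8O8

C10H8O8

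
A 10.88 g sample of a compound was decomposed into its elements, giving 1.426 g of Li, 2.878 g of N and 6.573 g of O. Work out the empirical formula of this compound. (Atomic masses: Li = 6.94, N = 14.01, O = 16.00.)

LiNO2

Moles — Li: 1.426 / 6.94 = 0.2055 mol; N: 2.878 / 14.01 = 0.2054 mol; O: 6.573 / 16.00 = 0.4108 mol
Divide by the smallest (0.2054 mol N): Li 1.000, N 1.000, O 2.000
Ratio ≈ 1:1:2, so the empirical formula is LiNO2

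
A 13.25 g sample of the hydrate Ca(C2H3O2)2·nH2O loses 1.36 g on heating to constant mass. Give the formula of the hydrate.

Mass of anhydrous Ca(C2H3O2)2 = 13.25 − 1.36 = 11.89 g
mol H2O = 1.36 / 18.02 = 0.07547
Molar mass of Ca(C2H3O2)2 = 158.17 g/mol → mol Ca(C2H3O2)2 = 11.89 / 158.17 = 0.07517
n = 0.07547 / 0.07517 = 1.00 ≈ 1 → Ca(C2H3O2)2·H2O

Ca(C2H3O2)2·H2O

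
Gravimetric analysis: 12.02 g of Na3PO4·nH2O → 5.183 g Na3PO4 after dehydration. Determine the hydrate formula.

Na3PO4·12H2O

Mass of water lost = 12.02 − 5.183 = 6.837 g → 6.837 / 18.02 = 0.3794 mol H2O
Molar mass of Na3PO4 = 163.94 g/mol → mol Na3PO4 = 5.183 / 163.94 = 0.03162
n = 0.3794 / 0.03162 = 12.00 ≈ 12 → Na3PO4·12H2O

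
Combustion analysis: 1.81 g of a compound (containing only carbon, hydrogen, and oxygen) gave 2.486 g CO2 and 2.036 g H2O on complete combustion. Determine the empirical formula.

CH4O

mol C = 2.486 / 44.01 = 0.05649; mass C = 0.05649 × 12.01 = 0.6784 g
mol H = 2 × (2.036 / 18.02) = 0.2260; mass H = 0.2260 × 1.008 = 0.2278 g
mass O = 1.81 − (0.9062) = 0.9038 g → mol O = 0.05649
Ratios (÷ 0.05649): C 1.000, H 4.000, O 1.000
≈ 1:4:1 → CH4O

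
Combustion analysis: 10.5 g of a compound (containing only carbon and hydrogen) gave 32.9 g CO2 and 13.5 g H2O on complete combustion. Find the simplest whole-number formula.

mol C = 32.9 / 44.01 = 0.7476; mass C = 0.7476 × 12.01 = 8.978 g
mol H = 2 × (13.5 / 18.02) = 1.498; mass H = 1.498 × 1.008 = 1.510 g
Divide by the smallest (0.7476 mol C): C 1.000, H 2.004
→ CH2

CH2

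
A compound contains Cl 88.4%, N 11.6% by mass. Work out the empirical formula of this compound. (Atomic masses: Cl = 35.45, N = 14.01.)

Assume 100 g: 88.4 g Cl, 11.6 g N.
Moles — Cl: 88.4 / 35.45 = 2.494 mol; N: 11.6 / 14.01 = 0.828 mol
Divide by the smallest (0.828 mol N): Cl 3.012, N 1.000
→ Cl3N

Cl3N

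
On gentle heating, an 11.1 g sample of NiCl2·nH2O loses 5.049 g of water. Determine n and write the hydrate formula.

Mass of anhydrous NiCl2 = 11.1 − 5.049 = 6.051 g
mol H2O = 5.049 / 18.02 = 0.2802
Molar mass of NiCl2 = 129.59 g/mol → mol NiCl2 = 6.051 / 129.59 = 0.04669
n = 0.2802 / 0.04669 = 6.00 ≈ 6 → NiCl2·6H2O

NiCl2·6H2O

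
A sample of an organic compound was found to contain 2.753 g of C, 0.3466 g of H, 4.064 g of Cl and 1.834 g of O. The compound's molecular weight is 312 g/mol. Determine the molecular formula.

n(C) = 2.753/12.01 = 0.2292, n(H) = 0.3466/1.008 = 0.3438, n(Cl) = 4.064/35.45 = 0.1146, n(O) = 1.834/16.00 = 0.1146
Ratios (÷ 0.1146): C 2.000, H 3.000, Cl 1.000, O 1.000
→ C2H3ClO
Empirical-formula mass = 78.49 g/mol
n = 312 / 78.49 = 3.97 ≈ 4
Molecular formula = (C2H3ClO)×4 = C8H12Cl4O4

C8H12Cl4O4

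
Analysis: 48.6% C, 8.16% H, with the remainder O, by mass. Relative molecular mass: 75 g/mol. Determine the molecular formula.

C3H6O2

Assume 100 g: 48.6 g C, 8.16 g H, 43.24 g O.
n(C) = 48.6/12.01 = 4.047, n(H) = 8.16/1.008 = 8.095, n(O) = 43.24/16.00 = 2.703
Ratios (÷ 2.703): C 1.497, H 2.995, O 1.000
Scaling by 2: C 2.99, H 5.99, O 2.00 → C3H6O2
Empirical-formula mass = 74.08 g/mol
n = 75 / 74.08 = 1.01 ≈ 1
Molecular formula = empirical formula = C3H6O2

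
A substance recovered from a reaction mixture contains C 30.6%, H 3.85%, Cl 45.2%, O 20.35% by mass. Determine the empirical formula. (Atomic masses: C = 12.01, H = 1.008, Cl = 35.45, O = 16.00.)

C2H3ClO

Assume 100 g: 30.6 g C, 3.85 g H, 45.2 g Cl, 20.35 g O.
n(C) = 30.6/12.01 = 2.548, n(H) = 3.85/1.008 = 3.819, n(Cl) = 45.2/35.45 = 1.275, n(O) = 20.35/16.00 = 1.272
Smallest is O at 1.272 mol; normalising gives C 2.003, H 3.003, Cl 1.002, O 1.000
≈ 2:3:1:1 → C2H3ClO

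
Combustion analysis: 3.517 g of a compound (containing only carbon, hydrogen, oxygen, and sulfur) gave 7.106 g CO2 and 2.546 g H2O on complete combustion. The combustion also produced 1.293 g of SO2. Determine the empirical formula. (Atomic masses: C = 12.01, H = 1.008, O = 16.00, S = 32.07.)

mol C = 7.106 / 44.01 = 0.1615; mass C = 0.1615 × 12.01 = 1.939 g
mol H = 2 × (2.546 / 18.02) = 0.2826; mass H = 0.2826 × 1.008 = 0.2848 g
mol S = 1.293 / 64.07 = 0.02018; mass S = 0.6472 g
mass O = 3.517 − (2.871) = 0.6458 g → mol O = 0.04036
Ratios (÷ 0.02018): C 8.001, H 14.002, O 2.000, S 1.000
Ratio ≈ 8:14:2:1, so the empirical formula is C8H14O2S

C8H14O2S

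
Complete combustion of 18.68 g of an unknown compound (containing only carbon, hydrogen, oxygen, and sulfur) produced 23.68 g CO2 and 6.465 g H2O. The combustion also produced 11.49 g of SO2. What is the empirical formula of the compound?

C3H4O2S

mol C = 23.68 / 44.01 = 0.5381; mass C = 0.5381 × 12.01 = 6.462 g
mol H = 2 × (6.465 / 18.02) = 0.7175; mass H = 0.7175 × 1.008 = 0.7233 g
mol S = 11.49 / 64.07 = 0.1793; mass S = 5.751 g
mass O = 18.68 − (12.94) = 5.743 g → mol O = 0.3590
Ratios (÷ 0.1793): C 3.000, H 4.001, O 2.002, S 1.000
≈ 3:4:2:1 → C3H4O2S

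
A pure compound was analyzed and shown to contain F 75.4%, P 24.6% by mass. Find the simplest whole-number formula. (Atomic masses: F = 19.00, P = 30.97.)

F5P

Assume 100 g: 75.4 g F, 24.6 g P.
Moles — F: 75.4 / 19.00 = 3.968 mol; P: 24.6 / 30.97 = 0.7943 mol
Divide by the smallest (0.7943 mol P): F 4.996, P 1.000
≈ 5:1 → F5P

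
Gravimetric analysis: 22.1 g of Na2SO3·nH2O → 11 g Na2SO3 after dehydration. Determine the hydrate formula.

Mass of water lost = 22.1 − 11 = 11.1 g → 11.1 / 18.02 = 0.616 mol H2O
Molar mass of Na2SO3 = 126.05 g/mol → mol Na2SO3 = 11 / 126.05 = 0.08727
n = 0.616 / 0.08727 = 7.06 ≈ 7 → Na2SO3·7H2O

Na2SO3·7H2O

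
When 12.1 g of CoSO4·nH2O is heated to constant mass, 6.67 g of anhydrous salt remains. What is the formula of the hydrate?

Mass of water lost = 12.1 − 6.67 = 5.43 g → 5.43 / 18.02 = 0.3013 mol H2O
Molar mass of CoSO4 = 155.00 g/mol → mol CoSO4 = 6.67 / 155.00 = 0.04303
n = 0.3013 / 0.04303 = 7.00 ≈ 7 → CoSO4·7H2O

CoSO4·7H2O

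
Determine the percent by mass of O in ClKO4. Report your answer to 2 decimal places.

46.19%

Molar mass = 1(35.45) + 1(39.10) + 4(16.00) = 138.550 g/mol
Mass of O per mole = 4 × 16.00 = 64.000 g
% O = 64.000 / 138.550 × 100 = 46.19%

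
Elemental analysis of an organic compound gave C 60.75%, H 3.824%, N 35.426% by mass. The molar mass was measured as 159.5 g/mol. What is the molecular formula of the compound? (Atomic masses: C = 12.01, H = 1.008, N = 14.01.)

C8H6N4

Assume 100 g: 60.75 g C, 3.824 g H, 35.426 g N.
Moles — C: 60.75 / 12.01 = 5.058 mol; H: 3.824 / 1.008 = 3.794 mol; N: 35.426 / 14.01 = 2.529 mol
Smallest is N at 2.529 mol; normalising gives C 2.000, H 1.500, N 1.000
Scaling by 2: C 4.00, H 3.00, N 2.00 → C4H3N2
Empirical-formula mass = 79.08 g/mol
n = 159.5 / 79.08 = 2.02 ≈ 2
Molecular formula = (C4H3N2)×2 = C8H6N4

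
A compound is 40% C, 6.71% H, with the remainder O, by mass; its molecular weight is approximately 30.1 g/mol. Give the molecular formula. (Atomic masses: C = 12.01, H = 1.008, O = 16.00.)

CH2O

Assume 100 g: 40 g C, 6.71 g H, 53.29 g O.
Moles — C: 40 / 12.01 = 3.331 mol; H: 6.71 / 1.008 = 6.657 mol; O: 53.29 / 16.00 = 3.331 mol
Divide by the smallest (3.331 mol C): C 1.000, H 1.999, O 1.000
→ CH2O
Empirical-formula mass = 30.03 g/mol
n = 30.1 / 30.03 = 1.00 ≈ 1
Molecular formula = empirical formula = CH2O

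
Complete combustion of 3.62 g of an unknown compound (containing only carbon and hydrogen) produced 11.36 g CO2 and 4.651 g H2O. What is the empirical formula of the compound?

CH2

mol C = 11.36 / 44.01 = 0.2581; mass C = 0.2581 × 12.01 = 3.100 g
mol H = 2 × (4.651 / 18.02) = 0.5162; mass H = 0.5162 × 1.008 = 0.5203 g
Smallest is C at 0.2581 mol; normalising gives C 1.000, H 2.000
≈ 1:2 → CH2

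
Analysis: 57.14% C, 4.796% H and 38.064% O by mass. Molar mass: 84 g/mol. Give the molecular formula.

Assume 100 g: 57.14 g C, 4.796 g H, 38.064 g O.
Moles — C: 57.14 / 12.01 = 4.758 mol; H: 4.796 / 1.008 = 4.758 mol; O: 38.064 / 16.00 = 2.379 mol
Smallest is O at 2.379 mol; normalising gives C 2.000, H 2.000, O 1.000
→ C2H2O
Empirical-formula mass = 42.04 g/mol
n = 84 / 42.04 = 2.00 ≈ 2
Molecular formula = (C2H2O)×2 = C4H4O2

C4H4O2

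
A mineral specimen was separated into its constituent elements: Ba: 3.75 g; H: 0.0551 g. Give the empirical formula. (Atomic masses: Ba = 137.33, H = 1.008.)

BaH2

Moles — Ba: 3.75 / 137.33 = 0.02731 mol; H: 0.0551 / 1.008 = 0.05466 mol
Smallest is Ba at 0.02731 mol; normalising gives Ba 1.000, H 2.002
Ratio ≈ 1:2, so the empirical formula is BaH2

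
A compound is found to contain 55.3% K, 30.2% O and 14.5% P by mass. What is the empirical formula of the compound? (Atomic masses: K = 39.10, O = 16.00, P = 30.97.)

K3O4P

Assume 100 g: 55.3 g K, 30.2 g O, 14.5 g P.
n(K) = 55.3/39.10 = 1.414, n(O) = 30.2/16.00 = 1.887, n(P) = 14.5/30.97 = 0.4682
Ratios (÷ 0.4682): K 3.021, O 4.031, P 1.000
Ratio ≈ 3:4:1, so the empirical formula is K3O4P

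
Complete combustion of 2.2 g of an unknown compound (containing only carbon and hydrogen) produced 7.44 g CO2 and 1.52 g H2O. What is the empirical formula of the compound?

mol C = 7.44 / 44.01 = 0.1691; mass C = 0.1691 × 12.01 = 2.030 g
mol H = 2 × (1.52 / 18.02) = 0.1687; mass H = 0.1687 × 1.008 = 0.1701 g
Divide by the smallest (0.1687 mol H): C 1.002, H 1.000
→ CH

CH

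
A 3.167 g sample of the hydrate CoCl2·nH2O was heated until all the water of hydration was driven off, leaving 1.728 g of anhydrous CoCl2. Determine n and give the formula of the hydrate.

Mass of water lost = 3.167 − 1.728 = 1.439 g → 1.439 / 18.02 = 0.07986 mol H2O
Molar mass of CoCl2 = 129.83 g/mol → mol CoCl2 = 1.728 / 129.83 = 0.01331
n = 0.07986 / 0.01331 = 6.00 ≈ 6 → CoCl2·6H2O

CoCl2·6H2O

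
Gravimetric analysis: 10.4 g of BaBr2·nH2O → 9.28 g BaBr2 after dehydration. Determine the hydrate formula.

Mass of water lost = 10.4 − 9.28 = 1.12 g → 1.12 / 18.02 = 0.06215 mol H2O
Molar mass of BaBr2 = 297.13 g/mol → mol BaBr2 = 9.28 / 297.13 = 0.03123
n = 0.06215 / 0.03123 = 1.99 ≈ 2 → BaBr2·2H2O

BaBr2·2H2O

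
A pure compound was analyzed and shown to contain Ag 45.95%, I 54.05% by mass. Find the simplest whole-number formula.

AgI

Assume 100 g: 45.95 g Ag, 54.05 g I.
Ag: 45.95 g ÷ 107.87 g/mol = 0.426 mol
I: 54.05 g ÷ 126.90 g/mol = 0.4259 mol
Smallest is I at 0.4259 mol; normalising gives Ag 1.000, I 1.000
→ AgI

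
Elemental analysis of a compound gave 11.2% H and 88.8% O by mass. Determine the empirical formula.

H2O

Assume 100 g: 11.2 g H, 88.8 g O.
H: 11.2 g ÷ 1.008 g/mol = 11.11 mol
O: 88.8 g ÷ 16.00 g/mol = 5.55 mol
Ratios (÷ 5.55): H 2.002, O 1.000
→ H2O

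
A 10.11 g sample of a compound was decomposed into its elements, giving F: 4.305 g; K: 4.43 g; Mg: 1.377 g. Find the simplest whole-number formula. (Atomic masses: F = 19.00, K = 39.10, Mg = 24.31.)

Moles — F: 4.305 / 19.00 = 0.2266 mol; K: 4.43 / 39.10 = 0.1133 mol; Mg: 1.377 / 24.31 = 0.05664 mol
Divide by the smallest (0.05664 mol Mg): F 4.000, K 2.000, Mg 1.000
→ F4K2Mg

F4K2Mg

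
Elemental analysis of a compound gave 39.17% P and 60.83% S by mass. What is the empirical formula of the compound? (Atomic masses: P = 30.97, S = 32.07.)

P2S3

Assume 100 g: 39.17 g P, 60.83 g S.
n(P) = 39.17/30.97 = 1.265, n(S) = 60.83/32.07 = 1.897
Divide by the smallest (1.265 mol P): P 1.000, S 1.500
Multiply by 2: P 2.00, S 3.00 → P2S3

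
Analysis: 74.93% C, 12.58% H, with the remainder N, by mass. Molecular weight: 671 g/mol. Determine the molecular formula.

Assume 100 g: 74.93 g C, 12.58 g H, 12.49 g N.
Moles — C: 74.93 / 12.01 = 6.239 mol; H: 12.58 / 1.008 = 12.48 mol; N: 12.49 / 14.01 = 0.8915 mol
Ratios (÷ 0.8915): C 6.998, H 13.999, N 1.000
→ C7H14N
Empirical-formula mass = 112.19 g/mol
n = 671 / 112.19 = 5.98 ≈ 6
Molecular formula = (C7H14N)×6 = C42H84N6

C42H84N6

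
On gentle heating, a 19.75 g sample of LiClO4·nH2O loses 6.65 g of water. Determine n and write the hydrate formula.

Mass of anhydrous LiClO4 = 19.75 − 6.65 = 13.1 g
mol H2O = 6.65 / 18.02 = 0.369
Molar mass of LiClO4 = 106.39 g/mol → mol LiClO4 = 13.1 / 106.39 = 0.1231
n = 0.369 / 0.1231 = 3.00 ≈ 3 → LiClO4·3H2O

LiClO4·3H2O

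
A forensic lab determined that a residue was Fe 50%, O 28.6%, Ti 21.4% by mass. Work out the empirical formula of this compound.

Fe2O4Ti

Assume 100 g: 50 g Fe, 28.6 g O, 21.4 g Ti.
n(Fe) = 50/55.85 = 0.8953, n(O) = 28.6/16.00 = 1.788, n(Ti) = 21.4/47.87 = 0.447
Ratios (÷ 0.447): Fe 2.003, O 3.998, Ti 1.000
→ Fe2O4Ti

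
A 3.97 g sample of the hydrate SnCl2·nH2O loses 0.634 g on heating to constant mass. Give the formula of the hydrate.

SnCl2·2H2O

Mass of anhydrous SnCl2 = 3.97 − 0.634 = 3.336 g
mol H2O = 0.634 / 18.02 = 0.03518
Molar mass of SnCl2 = 189.61 g/mol → mol SnCl2 = 3.336 / 189.61 = 0.01759
n = 0.03518 / 0.01759 = 2.00 ≈ 2 → SnCl2·2H2O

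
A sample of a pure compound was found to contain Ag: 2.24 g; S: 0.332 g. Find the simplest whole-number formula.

n(Ag) = 2.24/107.87 = 0.02077, n(S) = 0.332/32.07 = 0.01035
Smallest is S at 0.01035 mol; normalising gives Ag 2.006, S 1.000
→ Ag2S

Ag2S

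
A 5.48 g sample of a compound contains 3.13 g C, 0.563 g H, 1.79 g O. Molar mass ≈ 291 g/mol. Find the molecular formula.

Moles — C: 3.13 / 12.01 = 0.2606 mol; H: 0.563 / 1.008 = 0.5585 mol; O: 1.79 / 16.00 = 0.1119 mol
Divide by the smallest (0.1119 mol O): C 2.330, H 4.992, O 1.000
×3: C 6.99, H 14.98, O 3.00 → C7H15O3
Empirical-formula mass = 147.19 g/mol
n = 291 / 147.19 = 1.98 ≈ 2
Molecular formula = (C7H15O3)×2 = C14H30O6

C14H30O6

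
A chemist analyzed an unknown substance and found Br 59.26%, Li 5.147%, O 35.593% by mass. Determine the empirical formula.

BrLiO3

Assume 100 g: 59.26 g Br, 5.147 g Li, 35.593 g O.
Br: 59.26 g ÷ 79.90 g/mol = 0.7417 mol
Li: 5.147 g ÷ 6.94 g/mol = 0.7416 mol
O: 35.593 g ÷ 16.00 g/mol = 2.225 mol
Smallest is Li at 0.7416 mol; normalising gives Br 1.000, Li 1.000, O 3.000
→ BrLiO3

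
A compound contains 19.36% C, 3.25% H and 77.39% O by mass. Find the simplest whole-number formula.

Assume 100 g: 19.36 g C, 3.25 g H, 77.39 g O.
n(C) = 19.36/12.01 = 1.612, n(H) = 3.25/1.008 = 3.224, n(O) = 77.39/16.00 = 4.837
Smallest is C at 1.612 mol; normalising gives C 1.000, H 2.000, O 3.001
→ CH2O3

CH2O3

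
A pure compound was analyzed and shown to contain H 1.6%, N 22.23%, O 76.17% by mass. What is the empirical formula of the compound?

Assume 100 g: 1.6 g H, 22.23 g N, 76.17 g O.
H: 1.6 g ÷ 1.008 g/mol = 1.587 mol
N: 22.23 g ÷ 14.01 g/mol = 1.587 mol
O: 76.17 g ÷ 16.00 g/mol = 4.761 mol
Divide by the smallest (1.587 mol N): H 1.000, N 1.000, O 3.000
≈ 1:1:3 → HNO3

HNO3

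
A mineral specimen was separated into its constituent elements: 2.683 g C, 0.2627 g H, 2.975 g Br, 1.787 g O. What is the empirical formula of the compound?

C6H7BrO3

Moles — C: 2.683 / 12.01 = 0.2234 mol; H: 0.2627 / 1.008 = 0.2606 mol; Br: 2.975 / 79.90 = 0.03723 mol; O: 1.787 / 16.00 = 0.1117 mol
Ratios (÷ 0.03723): C 6.000, H 6.999, Br 1.000, O 3.000
≈ 6:7:1:3 → C6H7BrO3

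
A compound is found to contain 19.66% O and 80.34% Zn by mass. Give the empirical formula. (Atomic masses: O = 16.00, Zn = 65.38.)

Assume 100 g: 19.66 g O, 80.34 g Zn.
O: 19.66 g ÷ 16.00 g/mol = 1.229 mol
Zn: 80.34 g ÷ 65.38 g/mol = 1.229 mol
Smallest is O at 1.229 mol; normalising gives O 1.000, Zn 1.000
≈ 1:1 → OZn

OZn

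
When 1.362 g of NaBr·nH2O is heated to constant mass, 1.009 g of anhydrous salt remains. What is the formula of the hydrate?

Mass of water lost = 1.362 − 1.009 = 0.353 g → 0.353 / 18.02 = 0.01959 mol H2O
Molar mass of NaBr = 102.89 g/mol → mol NaBr = 1.009 / 102.89 = 0.009807
n = 0.01959 / 0.009807 = 2.00 ≈ 2 → NaBr·2H2O

NaBr·2H2O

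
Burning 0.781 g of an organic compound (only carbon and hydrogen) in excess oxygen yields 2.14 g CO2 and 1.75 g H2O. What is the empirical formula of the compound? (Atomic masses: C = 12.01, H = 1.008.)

mol C = 2.14 / 44.01 = 0.04863; mass C = 0.04863 × 12.01 = 0.5840 g
mol H = 2 × (1.75 / 18.02) = 0.1942; mass H = 0.1942 × 1.008 = 0.1958 g
Smallest is C at 0.04863 mol; normalising gives C 1.000, H 3.994
→ CH4

CH4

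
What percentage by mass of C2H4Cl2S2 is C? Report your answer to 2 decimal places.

14.73%

Molar mass = 2(12.01) + 4(1.008) + 2(35.45) + 2(32.07) = 163.092 g/mol
Mass of C per mole = 2 × 12.01 = 24.020 g
% C = 24.020 / 163.092 × 100 = 14.73%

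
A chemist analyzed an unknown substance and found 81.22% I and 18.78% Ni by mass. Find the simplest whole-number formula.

I2Ni

Assume 100 g: 81.22 g I, 18.78 g Ni.
n(I) = 81.22/126.90 = 0.64, n(Ni) = 18.78/58.69 = 0.32
Divide by the smallest (0.32 mol Ni): I 2.000, Ni 1.000
≈ 2:1 → I2Ni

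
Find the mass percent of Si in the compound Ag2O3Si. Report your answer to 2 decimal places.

9.63%

Molar mass = 2(107.87) + 3(16.00) + 1(28.09) = 291.830 g/mol
Mass of Si per mole = 1 × 28.09 = 28.090 g
% Si = 28.090 / 291.830 × 100 = 9.63%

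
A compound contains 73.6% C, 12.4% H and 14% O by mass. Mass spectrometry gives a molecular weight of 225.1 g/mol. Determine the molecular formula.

C14H28O2

Assume 100 g: 73.6 g C, 12.4 g H, 14 g O.
C: 73.6 g ÷ 12.01 g/mol = 6.128 mol
H: 12.4 g ÷ 1.008 g/mol = 12.3 mol
O: 14 g ÷ 16.00 g/mol = 0.875 mol
Smallest is O at 0.875 mol; normalising gives C 7.004, H 14.059, O 1.000
Ratio ≈ 7:14:1, so the empirical formula is C7H14O
Empirical-formula mass = 114.18 g/mol
n = 225.1 / 114.18 = 1.97 ≈ 2
Molecular formula = (C7H14O)×2 = C14H28O2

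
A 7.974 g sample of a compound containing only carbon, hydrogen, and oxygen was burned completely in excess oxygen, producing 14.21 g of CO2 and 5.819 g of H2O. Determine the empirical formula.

C3H6O2

mol C = 14.21 / 44.01 = 0.3229; mass C = 0.3229 × 12.01 = 3.878 g
mol H = 2 × (5.819 / 18.02) = 0.6458; mass H = 0.6458 × 1.008 = 0.6510 g
mass O = 7.974 − (4.529) = 3.445 g → mol O = 0.2153
Smallest is O at 0.2153 mol; normalising gives C 1.500, H 2.999, O 1.000
Scaling by 2: C 3.00, H 6.00, O 2.00 → C3H6O2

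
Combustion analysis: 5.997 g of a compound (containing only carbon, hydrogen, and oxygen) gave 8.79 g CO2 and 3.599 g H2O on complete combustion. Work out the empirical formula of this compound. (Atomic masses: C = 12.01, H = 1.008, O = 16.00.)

CH2O

mol C = 8.79 / 44.01 = 0.1997; mass C = 0.1997 × 12.01 = 2.399 g
mol H = 2 × (3.599 / 18.02) = 0.3994; mass H = 0.3994 × 1.008 = 0.4026 g
mass O = 5.997 − (2.801) = 3.196 g → mol O = 0.1997
Ratios (÷ 0.1997): C 1.000, H 2.000, O 1.000
Ratio ≈ 1:2:1, so the empirical formula is CH2O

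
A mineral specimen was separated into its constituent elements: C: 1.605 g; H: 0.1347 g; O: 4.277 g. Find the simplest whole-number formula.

C: 1.605 g ÷ 12.01 g/mol = 0.1336 mol
H: 0.1347 g ÷ 1.008 g/mol = 0.1336 mol
O: 4.277 g ÷ 16.00 g/mol = 0.2673 mol
Divide by the smallest (0.1336 mol H): C 1.000, H 1.000, O 2.000
Ratio ≈ 1:1:2, so the empirical formula is CHO2

CHO2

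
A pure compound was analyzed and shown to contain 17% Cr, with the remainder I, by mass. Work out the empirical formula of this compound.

Assume 100 g: 17 g Cr, 83 g I.
Moles — Cr: 17 / 52.00 = 0.3269 mol; I: 83 / 126.90 = 0.6541 mol
Divide by the smallest (0.3269 mol Cr): Cr 1.000, I 2.001
≈ 1:2 → CrI2

CrI2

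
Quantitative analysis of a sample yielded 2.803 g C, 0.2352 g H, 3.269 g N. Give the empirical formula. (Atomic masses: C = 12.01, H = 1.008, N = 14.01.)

CHN

C: 2.803 g ÷ 12.01 g/mol = 0.2334 mol
H: 0.2352 g ÷ 1.008 g/mol = 0.2333 mol
N: 3.269 g ÷ 14.01 g/mol = 0.2333 mol
Divide by the smallest (0.2333 mol H): C 1.000, H 1.000, N 1.000
Ratio ≈ 1:1:1, so the empirical formula is CHN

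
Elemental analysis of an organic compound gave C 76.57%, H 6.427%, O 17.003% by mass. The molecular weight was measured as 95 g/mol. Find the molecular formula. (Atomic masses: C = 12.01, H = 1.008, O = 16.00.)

Assume 100 g: 76.57 g C, 6.427 g H, 17.003 g O.
C: 76.57 g ÷ 12.01 g/mol = 6.376 mol
H: 6.427 g ÷ 1.008 g/mol = 6.376 mol
O: 17.003 g ÷ 16.00 g/mol = 1.063 mol
Divide by the smallest (1.063 mol O): C 5.999, H 6.000, O 1.000
→ C6H6O
Empirical-formula mass = 94.11 g/mol
n = 95 / 94.11 = 1.01 ≈ 1
Molecular formula = empirical formula = C6H6O

C6H6O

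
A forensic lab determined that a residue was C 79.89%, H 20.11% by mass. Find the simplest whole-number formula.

CH3

Assume 100 g: 79.89 g C, 20.11 g H.
n(C) = 79.89/12.01 = 6.652, n(H) = 20.11/1.008 = 19.95
Smallest is C at 6.652 mol; normalising gives C 1.000, H 2.999
≈ 1:3 → CH3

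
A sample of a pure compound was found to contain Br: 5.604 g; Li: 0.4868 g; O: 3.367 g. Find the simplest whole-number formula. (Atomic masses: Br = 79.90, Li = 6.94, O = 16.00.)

Moles — Br: 5.604 / 79.90 = 0.07014 mol; Li: 0.4868 / 6.94 = 0.07014 mol; O: 3.367 / 16.00 = 0.2104 mol
Ratios (÷ 0.07014): Br 1.000, Li 1.000, O 3.000
→ BrLiO3

BrLiO3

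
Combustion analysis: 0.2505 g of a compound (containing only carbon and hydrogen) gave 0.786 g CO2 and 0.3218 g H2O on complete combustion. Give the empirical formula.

CH2

mol C = 0.786 / 44.01 = 0.01786; mass C = 0.01786 × 12.01 = 0.2145 g
mol H = 2 × (0.3218 / 18.02) = 0.03572; mass H = 0.03572 × 1.008 = 0.03600 g
Ratios (÷ 0.01786): C 1.000, H 2.000
Ratio ≈ 1:2, so the empirical formula is CH2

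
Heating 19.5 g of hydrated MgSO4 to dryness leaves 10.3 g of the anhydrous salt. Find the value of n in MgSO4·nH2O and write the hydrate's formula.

Mass of water lost = 19.5 − 10.3 = 9.2 g → 9.2 / 18.02 = 0.5105 mol H2O
Molar mass of MgSO4 = 120.38 g/mol → mol MgSO4 = 10.3 / 120.38 = 0.08556
n = 0.5105 / 0.08556 = 5.97 ≈ 6 → MgSO4·6H2O

MgSO4·6H2O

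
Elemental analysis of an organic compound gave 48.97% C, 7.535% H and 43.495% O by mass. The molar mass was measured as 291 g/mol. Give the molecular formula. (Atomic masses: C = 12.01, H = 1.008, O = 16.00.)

C12H22O8

Assume 100 g: 48.97 g C, 7.535 g H, 43.495 g O.
C: 48.97 g ÷ 12.01 g/mol = 4.077 mol
H: 7.535 g ÷ 1.008 g/mol = 7.475 mol
O: 43.495 g ÷ 16.00 g/mol = 2.718 mol
Smallest is O at 2.718 mol; normalising gives C 1.500, H 2.750, O 1.000
Multiply by 4: C 6.00, H 11.00, O 4.00 → C6H11O4
Empirical-formula mass = 147.15 g/mol
n = 291 / 147.15 = 1.98 ≈ 2
Molecular formula = (C6H11O4)×2 = C12H22O8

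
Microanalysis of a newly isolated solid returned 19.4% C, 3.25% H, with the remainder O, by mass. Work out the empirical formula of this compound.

Assume 100 g: 19.4 g C, 3.25 g H, 77.35 g O.
n(C) = 19.4/12.01 = 1.615, n(H) = 3.25/1.008 = 3.224, n(O) = 77.35/16.00 = 4.834
Smallest is C at 1.615 mol; normalising gives C 1.000, H 1.996, O 2.993
→ CH2O3

CH2O3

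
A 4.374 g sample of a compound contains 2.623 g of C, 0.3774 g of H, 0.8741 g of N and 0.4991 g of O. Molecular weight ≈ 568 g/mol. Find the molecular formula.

C28H48N8O4

C: 2.623 g ÷ 12.01 g/mol = 0.2184 mol
H: 0.3774 g ÷ 1.008 g/mol = 0.3744 mol
N: 0.8741 g ÷ 14.01 g/mol = 0.06239 mol
O: 0.4991 g ÷ 16.00 g/mol = 0.03119 mol
Divide by the smallest (0.03119 mol O): C 7.001, H 12.003, N 2.000, O 1.000
Ratio ≈ 7:12:2:1, so the empirical formula is C7H12N2O
Empirical-formula mass = 140.19 g/mol
n = 568 / 140.19 = 4.05 ≈ 4
Molecular formula = (C7H12N2O)×4 = C28H48N8O4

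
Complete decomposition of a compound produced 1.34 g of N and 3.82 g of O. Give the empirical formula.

N: 1.34 g ÷ 14.01 g/mol = 0.09565 mol
O: 3.82 g ÷ 16.00 g/mol = 0.2387 mol
Smallest is N at 0.09565 mol; normalising gives N 1.000, O 2.496
Scaling by 2: N 2.00, O 4.99 → N2O5

N2O5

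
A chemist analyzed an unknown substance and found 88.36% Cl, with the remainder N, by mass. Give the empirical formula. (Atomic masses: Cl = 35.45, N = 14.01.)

Assume 100 g: 88.36 g Cl, 11.64 g N.
n(Cl) = 88.36/35.45 = 2.493, n(N) = 11.64/14.01 = 0.8308
Ratios (÷ 0.8308): Cl 3.000, N 1.000
→ Cl3N

Cl3N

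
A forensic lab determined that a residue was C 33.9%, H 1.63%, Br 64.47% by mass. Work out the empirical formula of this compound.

Assume 100 g: 33.9 g C, 1.63 g H, 64.47 g Br.
Moles — C: 33.9 / 12.01 = 2.823 mol; H: 1.63 / 1.008 = 1.617 mol; Br: 64.47 / 79.90 = 0.8069 mol
Smallest is Br at 0.8069 mol; normalising gives C 3.498, H 2.004, Br 1.000
×2: C 7.00, H 4.01, Br 2.00 → C7H4Br2

C7H4Br2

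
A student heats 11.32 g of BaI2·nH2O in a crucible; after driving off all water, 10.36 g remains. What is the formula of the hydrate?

BaI2·2H2O

Mass of water lost = 11.32 − 10.36 = 0.96 g → 0.96 / 18.02 = 0.05327 mol H2O
Molar mass of BaI2 = 391.13 g/mol → mol BaI2 = 10.36 / 391.13 = 0.02649
n = 0.05327 / 0.02649 = 2.01 ≈ 2 → BaI2·2H2O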